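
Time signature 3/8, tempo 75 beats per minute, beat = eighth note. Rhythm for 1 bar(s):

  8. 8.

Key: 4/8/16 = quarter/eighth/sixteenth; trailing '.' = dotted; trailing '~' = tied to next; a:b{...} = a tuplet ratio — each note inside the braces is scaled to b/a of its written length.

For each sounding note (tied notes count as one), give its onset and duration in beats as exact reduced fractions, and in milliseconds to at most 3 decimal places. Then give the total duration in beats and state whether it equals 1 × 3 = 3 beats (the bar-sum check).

1) 0.0ms=0b +1200.0ms=3/2b
2) 1200.0ms=3/2b +1200.0ms=3/2b
Σ=3b of 3 (75bpm 3/8) — PASS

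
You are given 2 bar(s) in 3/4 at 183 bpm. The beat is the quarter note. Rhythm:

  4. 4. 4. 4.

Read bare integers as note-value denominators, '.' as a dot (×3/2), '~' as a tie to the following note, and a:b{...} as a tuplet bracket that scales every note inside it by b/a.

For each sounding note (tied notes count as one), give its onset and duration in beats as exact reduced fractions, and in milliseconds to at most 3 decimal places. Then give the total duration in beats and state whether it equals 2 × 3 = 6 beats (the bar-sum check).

1) 0.0ms=0b +491.803ms=3/2b
2) 491.803ms=3/2b +491.803ms=3/2b
3) 983.607ms=3b +491.803ms=3/2b
4) 1475.41ms=9/2b +491.803ms=3/2b
Σ=6b of 6 (183bpm 3/4) — PASS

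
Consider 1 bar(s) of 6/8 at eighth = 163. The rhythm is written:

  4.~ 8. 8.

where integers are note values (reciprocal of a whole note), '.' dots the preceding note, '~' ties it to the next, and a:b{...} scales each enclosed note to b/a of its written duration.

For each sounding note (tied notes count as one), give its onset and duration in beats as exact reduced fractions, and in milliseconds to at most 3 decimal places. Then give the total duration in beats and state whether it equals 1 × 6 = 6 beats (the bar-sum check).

1) 0.0ms=0b +1656.442ms=9/2b
2) 1656.442ms=9/2b +552.147ms=3/2b
Σ=6b of 6 (163bpm 6/8) — PASS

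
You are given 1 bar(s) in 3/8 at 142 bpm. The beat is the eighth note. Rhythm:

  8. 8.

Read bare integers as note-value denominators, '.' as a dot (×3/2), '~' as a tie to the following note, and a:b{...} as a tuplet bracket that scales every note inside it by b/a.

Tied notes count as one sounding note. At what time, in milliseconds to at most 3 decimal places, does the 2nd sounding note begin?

1. 0.0ms @ 0 + 633.803ms (3/2)
2. 633.803ms @ 3/2 + 633.803ms (3/2)

note 2 onset = 3/2b = 633.803ms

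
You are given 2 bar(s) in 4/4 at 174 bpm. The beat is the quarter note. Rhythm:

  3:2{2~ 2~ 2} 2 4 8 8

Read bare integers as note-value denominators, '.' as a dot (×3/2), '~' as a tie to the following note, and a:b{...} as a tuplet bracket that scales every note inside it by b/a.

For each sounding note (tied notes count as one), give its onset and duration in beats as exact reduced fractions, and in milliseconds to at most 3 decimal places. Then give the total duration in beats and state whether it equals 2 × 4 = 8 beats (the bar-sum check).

1) 0.0ms=0b +1379.31ms=4b
2) 1379.31ms=4b +689.655ms=2b
3) 2068.966ms=6b +344.828ms=1b
4) 2413.793ms=7b +172.414ms=1/2b
5) 2586.207ms=15/2b +172.414ms=1/2b
Σ=8b of 8 (174bpm 4/4) — PASS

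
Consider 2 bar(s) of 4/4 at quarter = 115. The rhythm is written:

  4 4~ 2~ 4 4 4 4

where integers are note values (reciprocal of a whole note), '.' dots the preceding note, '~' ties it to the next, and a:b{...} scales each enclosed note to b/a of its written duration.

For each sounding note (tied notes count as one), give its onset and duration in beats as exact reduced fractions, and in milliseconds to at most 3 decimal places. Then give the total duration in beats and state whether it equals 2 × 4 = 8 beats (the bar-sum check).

1) 0.0ms=0b +521.739ms=1b
2) 521.739ms=1b +2086.957ms=4b
3) 2608.696ms=5b +521.739ms=1b
4) 3130.435ms=6b +521.739ms=1b
5) 3652.174ms=7b +521.739ms=1b
Σ=8b of 8 (115bpm 4/4) — PASS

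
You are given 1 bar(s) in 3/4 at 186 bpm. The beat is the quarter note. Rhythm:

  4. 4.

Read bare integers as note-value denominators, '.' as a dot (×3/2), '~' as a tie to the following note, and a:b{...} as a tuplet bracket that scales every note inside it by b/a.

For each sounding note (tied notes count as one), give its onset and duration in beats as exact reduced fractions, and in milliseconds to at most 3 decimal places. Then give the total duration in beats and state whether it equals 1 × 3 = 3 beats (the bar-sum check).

1) 0.0ms=0b +483.871ms=3/2b
2) 483.871ms=3/2b +483.871ms=3/2b
Σ=3b of 3 (186bpm 3/4) — PASS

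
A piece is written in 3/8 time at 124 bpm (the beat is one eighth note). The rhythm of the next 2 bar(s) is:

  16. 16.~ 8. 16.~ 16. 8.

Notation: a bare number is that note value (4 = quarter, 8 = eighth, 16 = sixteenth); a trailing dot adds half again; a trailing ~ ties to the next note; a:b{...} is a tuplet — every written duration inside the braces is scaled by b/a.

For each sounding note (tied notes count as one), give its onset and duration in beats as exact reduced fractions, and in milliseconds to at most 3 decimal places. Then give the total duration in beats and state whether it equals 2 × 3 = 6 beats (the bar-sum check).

1) 0.0ms=0b +362.903ms=3/4b
2) 362.903ms=3/4b +1088.71ms=9/4b
3) 1451.613ms=3b +725.806ms=3/2b
4) 2177.419ms=9/2b +725.806ms=3/2b
Σ=6b of 6 (124bpm 3/8) — PASS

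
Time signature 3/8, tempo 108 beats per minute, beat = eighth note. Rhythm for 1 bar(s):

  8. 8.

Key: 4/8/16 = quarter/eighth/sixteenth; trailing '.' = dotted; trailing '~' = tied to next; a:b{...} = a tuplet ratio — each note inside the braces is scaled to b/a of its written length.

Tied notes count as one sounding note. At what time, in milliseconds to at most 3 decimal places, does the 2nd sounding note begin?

note 2 onset = 3/2b = 833.333ms

1. 0.0ms @ 0 + 833.333ms (3/2)
2. 833.333ms @ 3/2 + 833.333ms (3/2)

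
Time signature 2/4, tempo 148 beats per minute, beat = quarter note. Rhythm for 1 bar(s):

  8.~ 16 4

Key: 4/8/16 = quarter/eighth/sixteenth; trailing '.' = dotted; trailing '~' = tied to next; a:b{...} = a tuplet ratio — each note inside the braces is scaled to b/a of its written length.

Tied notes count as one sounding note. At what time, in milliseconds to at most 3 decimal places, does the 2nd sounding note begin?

note 2 onset = 1b = 405.405ms

1. 0.0ms @ 0 + 405.405ms (1)
2. 405.405ms @ 1 + 405.405ms (1)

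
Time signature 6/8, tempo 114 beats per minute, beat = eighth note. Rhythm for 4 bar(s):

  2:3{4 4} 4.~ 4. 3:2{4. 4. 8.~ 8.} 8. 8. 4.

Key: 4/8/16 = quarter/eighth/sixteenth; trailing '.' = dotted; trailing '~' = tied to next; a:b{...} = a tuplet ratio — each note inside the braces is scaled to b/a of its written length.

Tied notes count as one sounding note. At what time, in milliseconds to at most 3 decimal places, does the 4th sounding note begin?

1. 0.0ms @ 0 + 1578.947ms (3)
2. 1578.947ms @ 3 + 1578.947ms (3)
3. 3157.895ms @ 6 + 3157.895ms (6)
4. 6315.789ms @ 12 + 1052.632ms (2)
5. 7368.421ms @ 14 + 1052.632ms (2)
6. 8421.053ms @ 16 + 1052.632ms (2)
7. 9473.684ms @ 18 + 789.474ms (3/2)
8. 10263.158ms @ 39/2 + 789.474ms (3/2)
9. 11052.632ms @ 21 + 1578.947ms (3)

note 4 onset = 12b = 6315.789ms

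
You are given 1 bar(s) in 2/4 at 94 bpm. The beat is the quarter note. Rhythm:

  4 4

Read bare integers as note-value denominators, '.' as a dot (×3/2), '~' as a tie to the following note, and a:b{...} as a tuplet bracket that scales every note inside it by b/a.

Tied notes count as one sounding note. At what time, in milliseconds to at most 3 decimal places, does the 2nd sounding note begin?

1. 0.0ms @ 0 + 638.298ms (1)
2. 638.298ms @ 1 + 638.298ms (1)

note 2 onset = 1b = 638.298ms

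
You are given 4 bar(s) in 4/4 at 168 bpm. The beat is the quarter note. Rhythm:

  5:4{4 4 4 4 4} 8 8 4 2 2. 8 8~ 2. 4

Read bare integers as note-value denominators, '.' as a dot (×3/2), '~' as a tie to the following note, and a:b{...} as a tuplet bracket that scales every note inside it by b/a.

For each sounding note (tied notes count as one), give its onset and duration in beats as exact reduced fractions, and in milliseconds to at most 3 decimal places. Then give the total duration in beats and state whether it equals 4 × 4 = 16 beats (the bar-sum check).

1) 0.0ms=0b +285.714ms=4/5b
2) 285.714ms=4/5b +285.714ms=4/5b
3) 571.429ms=8/5b +285.714ms=4/5b
4) 857.143ms=12/5b +285.714ms=4/5b
5) 1142.857ms=16/5b +285.714ms=4/5b
6) 1428.571ms=4b +178.571ms=1/2b
7) 1607.143ms=9/2b +178.571ms=1/2b
8) 1785.714ms=5b +357.143ms=1b
9) 2142.857ms=6b +714.286ms=2b
10) 2857.143ms=8b +1071.429ms=3b
11) 3928.571ms=11b +178.571ms=1/2b
12) 4107.143ms=23/2b +1250.0ms=7/2b
13) 5357.143ms=15b +357.143ms=1b
Σ=16b of 16 (168bpm 4/4) — PASS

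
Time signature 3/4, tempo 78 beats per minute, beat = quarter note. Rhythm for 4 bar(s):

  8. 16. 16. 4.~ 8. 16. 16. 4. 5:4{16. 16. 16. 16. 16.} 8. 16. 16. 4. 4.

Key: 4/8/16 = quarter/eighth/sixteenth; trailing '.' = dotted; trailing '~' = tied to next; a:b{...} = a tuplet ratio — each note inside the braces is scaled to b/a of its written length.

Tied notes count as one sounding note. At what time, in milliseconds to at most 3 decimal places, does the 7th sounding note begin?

note 7 onset = 9/2b = 3461.538ms

1. 0.0ms @ 0 + 576.923ms (3/4)
2. 576.923ms @ 3/4 + 288.462ms (3/8)
3. 865.385ms @ 9/8 + 288.462ms (3/8)
4. 1153.846ms @ 3/2 + 1730.769ms (9/4)
5. 2884.615ms @ 15/4 + 288.462ms (3/8)
6. 3173.077ms @ 33/8 + 288.462ms (3/8)
7. 3461.538ms @ 9/2 + 1153.846ms (3/2)
8. 4615.385ms @ 6 + 230.769ms (3/10)
9. 4846.154ms @ 63/10 + 230.769ms (3/10)
10. 5076.923ms @ 33/5 + 230.769ms (3/10)
11. 5307.692ms @ 69/10 + 230.769ms (3/10)
12. 5538.462ms @ 36/5 + 230.769ms (3/10)
13. 5769.231ms @ 15/2 + 576.923ms (3/4)
14. 6346.154ms @ 33/4 + 288.462ms (3/8)
15. 6634.615ms @ 69/8 + 288.462ms (3/8)
16. 6923.077ms @ 9 + 1153.846ms (3/2)
17. 8076.923ms @ 21/2 + 1153.846ms (3/2)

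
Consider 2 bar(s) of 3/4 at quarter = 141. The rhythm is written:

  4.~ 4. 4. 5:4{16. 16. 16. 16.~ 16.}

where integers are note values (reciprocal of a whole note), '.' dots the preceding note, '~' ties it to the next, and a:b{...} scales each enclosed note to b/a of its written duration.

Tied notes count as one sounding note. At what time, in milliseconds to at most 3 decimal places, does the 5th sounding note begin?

1. 0.0ms @ 0 + 1276.596ms (3)
2. 1276.596ms @ 3 + 638.298ms (3/2)
3. 1914.894ms @ 9/2 + 127.66ms (3/10)
4. 2042.553ms @ 24/5 + 127.66ms (3/10)
5. 2170.213ms @ 51/10 + 127.66ms (3/10)
6. 2297.872ms @ 27/5 + 255.319ms (3/5)

note 5 onset = 51/10b = 2170.213ms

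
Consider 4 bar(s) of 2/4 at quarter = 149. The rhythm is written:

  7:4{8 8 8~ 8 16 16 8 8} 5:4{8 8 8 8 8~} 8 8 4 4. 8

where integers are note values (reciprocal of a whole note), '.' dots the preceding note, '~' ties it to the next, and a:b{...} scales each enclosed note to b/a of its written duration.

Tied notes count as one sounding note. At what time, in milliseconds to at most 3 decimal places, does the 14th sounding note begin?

note 14 onset = 5b = 2013.423ms

1. 0.0ms @ 0 + 115.053ms (2/7)
2. 115.053ms @ 2/7 + 115.053ms (2/7)
3. 230.105ms @ 4/7 + 230.105ms (4/7)
4. 460.211ms @ 8/7 + 57.526ms (1/7)
5. 517.737ms @ 9/7 + 57.526ms (1/7)
6. 575.264ms @ 10/7 + 115.053ms (2/7)
7. 690.316ms @ 12/7 + 115.053ms (2/7)
8. 805.369ms @ 2 + 161.074ms (2/5)
9. 966.443ms @ 12/5 + 161.074ms (2/5)
10. 1127.517ms @ 14/5 + 161.074ms (2/5)
11. 1288.591ms @ 16/5 + 161.074ms (2/5)
12. 1449.664ms @ 18/5 + 362.416ms (9/10)
13. 1812.081ms @ 9/2 + 201.342ms (1/2)
14. 2013.423ms @ 5 + 402.685ms (1)
15. 2416.107ms @ 6 + 604.027ms (3/2)
16. 3020.134ms @ 15/2 + 201.342ms (1/2)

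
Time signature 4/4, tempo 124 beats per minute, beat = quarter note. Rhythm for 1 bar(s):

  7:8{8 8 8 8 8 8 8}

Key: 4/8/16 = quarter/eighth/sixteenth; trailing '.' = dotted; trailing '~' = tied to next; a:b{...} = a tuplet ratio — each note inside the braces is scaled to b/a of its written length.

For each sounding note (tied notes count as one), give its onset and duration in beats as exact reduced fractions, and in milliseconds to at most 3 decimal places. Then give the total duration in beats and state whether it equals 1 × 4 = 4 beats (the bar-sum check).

1) 0.0ms=0b +276.498ms=4/7b
2) 276.498ms=4/7b +276.498ms=4/7b
3) 552.995ms=8/7b +276.498ms=4/7b
4) 829.493ms=12/7b +276.498ms=4/7b
5) 1105.991ms=16/7b +276.498ms=4/7b
6) 1382.488ms=20/7b +276.498ms=4/7b
7) 1658.986ms=24/7b +276.498ms=4/7b
Σ=4b of 4 (124bpm 4/4) — PASS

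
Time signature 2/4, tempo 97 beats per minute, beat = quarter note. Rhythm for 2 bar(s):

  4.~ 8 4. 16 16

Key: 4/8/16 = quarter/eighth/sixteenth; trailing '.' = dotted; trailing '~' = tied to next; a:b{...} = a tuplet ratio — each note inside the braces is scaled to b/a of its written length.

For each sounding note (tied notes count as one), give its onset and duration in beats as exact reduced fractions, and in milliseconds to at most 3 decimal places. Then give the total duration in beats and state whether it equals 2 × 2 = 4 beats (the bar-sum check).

1) 0.0ms=0b +1237.113ms=2b
2) 1237.113ms=2b +927.835ms=3/2b
3) 2164.948ms=7/2b +154.639ms=1/4b
4) 2319.588ms=15/4b +154.639ms=1/4b
Σ=4b of 4 (97bpm 2/4) — PASS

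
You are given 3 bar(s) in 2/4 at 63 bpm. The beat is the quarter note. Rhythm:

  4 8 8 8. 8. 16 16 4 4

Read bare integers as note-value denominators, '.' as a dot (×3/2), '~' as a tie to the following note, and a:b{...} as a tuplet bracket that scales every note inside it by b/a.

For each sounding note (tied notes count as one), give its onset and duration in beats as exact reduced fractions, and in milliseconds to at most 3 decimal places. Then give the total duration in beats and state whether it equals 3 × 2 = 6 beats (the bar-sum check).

1) 0.0ms=0b +952.381ms=1b
2) 952.381ms=1b +476.19ms=1/2b
3) 1428.571ms=3/2b +476.19ms=1/2b
4) 1904.762ms=2b +714.286ms=3/4b
5) 2619.048ms=11/4b +714.286ms=3/4b
6) 3333.333ms=7/2b +238.095ms=1/4b
7) 3571.429ms=15/4b +238.095ms=1/4b
8) 3809.524ms=4b +952.381ms=1b
9) 4761.905ms=5b +952.381ms=1b
Σ=6b of 6 (63bpm 2/4) — PASS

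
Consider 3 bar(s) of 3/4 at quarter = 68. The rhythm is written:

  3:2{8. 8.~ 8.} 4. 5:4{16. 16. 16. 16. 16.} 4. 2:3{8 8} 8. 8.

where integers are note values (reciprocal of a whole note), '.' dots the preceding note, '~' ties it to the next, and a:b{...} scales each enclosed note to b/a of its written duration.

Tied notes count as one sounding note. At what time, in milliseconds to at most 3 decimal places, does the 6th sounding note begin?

1. 0.0ms @ 0 + 441.176ms (1/2)
2. 441.176ms @ 1/2 + 882.353ms (1)
3. 1323.529ms @ 3/2 + 1323.529ms (3/2)
4. 2647.059ms @ 3 + 264.706ms (3/10)
5. 2911.765ms @ 33/10 + 264.706ms (3/10)
6. 3176.471ms @ 18/5 + 264.706ms (3/10)
7. 3441.176ms @ 39/10 + 264.706ms (3/10)
8. 3705.882ms @ 21/5 + 264.706ms (3/10)
9. 3970.588ms @ 9/2 + 1323.529ms (3/2)
10. 5294.118ms @ 6 + 661.765ms (3/4)
11. 5955.882ms @ 27/4 + 661.765ms (3/4)
12. 6617.647ms @ 15/2 + 661.765ms (3/4)
13. 7279.412ms @ 33/4 + 661.765ms (3/4)

note 6 onset = 18/5b = 3176.471ms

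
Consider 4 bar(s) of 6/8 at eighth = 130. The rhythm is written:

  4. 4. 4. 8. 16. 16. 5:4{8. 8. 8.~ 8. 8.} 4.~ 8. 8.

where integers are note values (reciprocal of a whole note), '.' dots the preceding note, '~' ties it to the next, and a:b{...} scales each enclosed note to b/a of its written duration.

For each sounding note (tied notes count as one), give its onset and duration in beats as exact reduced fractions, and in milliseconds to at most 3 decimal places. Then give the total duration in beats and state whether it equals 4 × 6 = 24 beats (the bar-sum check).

1) 0.0ms=0b +1384.615ms=3b
2) 1384.615ms=3b +1384.615ms=3b
3) 2769.231ms=6b +1384.615ms=3b
4) 4153.846ms=9b +692.308ms=3/2b
5) 4846.154ms=21/2b +346.154ms=3/4b
6) 5192.308ms=45/4b +346.154ms=3/4b
7) 5538.462ms=12b +553.846ms=6/5b
8) 6092.308ms=66/5b +553.846ms=6/5b
9) 6646.154ms=72/5b +1107.692ms=12/5b
10) 7753.846ms=84/5b +553.846ms=6/5b
11) 8307.692ms=18b +2076.923ms=9/2b
12) 10384.615ms=45/2b +692.308ms=3/2b
Σ=24b of 24 (130bpm 6/8) — PASS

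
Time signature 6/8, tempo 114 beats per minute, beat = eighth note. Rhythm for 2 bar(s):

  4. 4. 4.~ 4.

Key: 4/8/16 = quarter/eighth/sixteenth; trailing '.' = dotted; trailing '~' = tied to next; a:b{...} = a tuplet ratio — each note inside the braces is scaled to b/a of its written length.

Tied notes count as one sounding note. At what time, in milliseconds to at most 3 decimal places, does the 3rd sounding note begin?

1. 0.0ms @ 0 + 1578.947ms (3)
2. 1578.947ms @ 3 + 1578.947ms (3)
3. 3157.895ms @ 6 + 3157.895ms (6)

note 3 onset = 6b = 3157.895ms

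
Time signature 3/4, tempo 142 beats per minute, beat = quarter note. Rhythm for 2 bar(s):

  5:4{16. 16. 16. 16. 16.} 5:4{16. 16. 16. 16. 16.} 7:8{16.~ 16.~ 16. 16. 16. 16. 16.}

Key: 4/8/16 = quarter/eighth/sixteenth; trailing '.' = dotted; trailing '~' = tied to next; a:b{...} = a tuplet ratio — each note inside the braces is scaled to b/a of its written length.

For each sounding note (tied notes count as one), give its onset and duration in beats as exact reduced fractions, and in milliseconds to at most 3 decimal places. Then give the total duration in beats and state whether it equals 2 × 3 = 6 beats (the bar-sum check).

1) 0.0ms=0b +126.761ms=3/10b
2) 126.761ms=3/10b +126.761ms=3/10b
3) 253.521ms=3/5b +126.761ms=3/10b
4) 380.282ms=9/10b +126.761ms=3/10b
5) 507.042ms=6/5b +126.761ms=3/10b
6) 633.803ms=3/2b +126.761ms=3/10b
7) 760.563ms=9/5b +126.761ms=3/10b
8) 887.324ms=21/10b +126.761ms=3/10b
9) 1014.085ms=12/5b +126.761ms=3/10b
10) 1140.845ms=27/10b +126.761ms=3/10b
11) 1267.606ms=3b +543.26ms=9/7b
12) 1810.865ms=30/7b +181.087ms=3/7b
13) 1991.952ms=33/7b +181.087ms=3/7b
14) 2173.038ms=36/7b +181.087ms=3/7b
15) 2354.125ms=39/7b +181.087ms=3/7b
Σ=6b of 6 (142bpm 3/4) — PASS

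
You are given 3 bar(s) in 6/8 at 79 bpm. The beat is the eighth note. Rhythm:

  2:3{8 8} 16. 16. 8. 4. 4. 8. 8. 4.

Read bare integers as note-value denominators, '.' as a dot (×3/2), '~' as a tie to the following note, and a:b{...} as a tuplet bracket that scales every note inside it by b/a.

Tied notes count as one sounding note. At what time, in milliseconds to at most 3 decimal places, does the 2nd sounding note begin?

note 2 onset = 3/2b = 1139.241ms

1. 0.0ms @ 0 + 1139.241ms (3/2)
2. 1139.241ms @ 3/2 + 1139.241ms (3/2)
3. 2278.481ms @ 3 + 569.62ms (3/4)
4. 2848.101ms @ 15/4 + 569.62ms (3/4)
5. 3417.722ms @ 9/2 + 1139.241ms (3/2)
6. 4556.962ms @ 6 + 2278.481ms (3)
7. 6835.443ms @ 9 + 2278.481ms (3)
8. 9113.924ms @ 12 + 1139.241ms (3/2)
9. 10253.165ms @ 27/2 + 1139.241ms (3/2)
10. 11392.405ms @ 15 + 2278.481ms (3)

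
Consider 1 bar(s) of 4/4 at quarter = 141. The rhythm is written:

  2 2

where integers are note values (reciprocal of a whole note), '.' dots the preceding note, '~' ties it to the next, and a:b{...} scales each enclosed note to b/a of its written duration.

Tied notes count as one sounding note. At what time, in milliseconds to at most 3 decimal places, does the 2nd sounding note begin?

1. 0.0ms @ 0 + 851.064ms (2)
2. 851.064ms @ 2 + 851.064ms (2)

note 2 onset = 2b = 851.064ms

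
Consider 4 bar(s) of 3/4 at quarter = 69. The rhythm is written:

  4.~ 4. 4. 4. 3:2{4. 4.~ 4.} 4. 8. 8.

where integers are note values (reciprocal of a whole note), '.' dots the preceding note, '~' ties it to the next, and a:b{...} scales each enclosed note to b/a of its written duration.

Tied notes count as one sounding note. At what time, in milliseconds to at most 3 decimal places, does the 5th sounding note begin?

note 5 onset = 7b = 6086.957ms

1. 0.0ms @ 0 + 2608.696ms (3)
2. 2608.696ms @ 3 + 1304.348ms (3/2)
3. 3913.043ms @ 9/2 + 1304.348ms (3/2)
4. 5217.391ms @ 6 + 869.565ms (1)
5. 6086.957ms @ 7 + 1739.13ms (2)
6. 7826.087ms @ 9 + 1304.348ms (3/2)
7. 9130.435ms @ 21/2 + 652.174ms (3/4)
8. 9782.609ms @ 45/4 + 652.174ms (3/4)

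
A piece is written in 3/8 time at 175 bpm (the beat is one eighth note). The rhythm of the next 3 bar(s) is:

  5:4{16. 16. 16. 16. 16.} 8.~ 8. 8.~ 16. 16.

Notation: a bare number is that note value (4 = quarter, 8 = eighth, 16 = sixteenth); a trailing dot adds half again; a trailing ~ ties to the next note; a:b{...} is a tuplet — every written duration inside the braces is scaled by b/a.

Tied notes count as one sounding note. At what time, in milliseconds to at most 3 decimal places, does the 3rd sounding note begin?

note 3 onset = 6/5b = 411.429ms

1. 0.0ms @ 0 + 205.714ms (3/5)
2. 205.714ms @ 3/5 + 205.714ms (3/5)
3. 411.429ms @ 6/5 + 205.714ms (3/5)
4. 617.143ms @ 9/5 + 205.714ms (3/5)
5. 822.857ms @ 12/5 + 205.714ms (3/5)
6. 1028.571ms @ 3 + 1028.571ms (3)
7. 2057.143ms @ 6 + 771.429ms (9/4)
8. 2828.571ms @ 33/4 + 257.143ms (3/4)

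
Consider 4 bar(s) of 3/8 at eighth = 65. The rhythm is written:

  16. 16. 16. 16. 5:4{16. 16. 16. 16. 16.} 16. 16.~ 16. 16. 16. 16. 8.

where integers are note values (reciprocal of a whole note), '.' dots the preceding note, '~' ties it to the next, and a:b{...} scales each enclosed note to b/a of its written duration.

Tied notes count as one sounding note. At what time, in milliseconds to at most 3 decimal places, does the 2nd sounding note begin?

1. 0.0ms @ 0 + 692.308ms (3/4)
2. 692.308ms @ 3/4 + 692.308ms (3/4)
3. 1384.615ms @ 3/2 + 692.308ms (3/4)
4. 2076.923ms @ 9/4 + 692.308ms (3/4)
5. 2769.231ms @ 3 + 553.846ms (3/5)
6. 3323.077ms @ 18/5 + 553.846ms (3/5)
7. 3876.923ms @ 21/5 + 553.846ms (3/5)
8. 4430.769ms @ 24/5 + 553.846ms (3/5)
9. 4984.615ms @ 27/5 + 553.846ms (3/5)
10. 5538.462ms @ 6 + 692.308ms (3/4)
11. 6230.769ms @ 27/4 + 1384.615ms (3/2)
12. 7615.385ms @ 33/4 + 692.308ms (3/4)
13. 8307.692ms @ 9 + 692.308ms (3/4)
14. 9000.0ms @ 39/4 + 692.308ms (3/4)
15. 9692.308ms @ 21/2 + 1384.615ms (3/2)

note 2 onset = 3/4b = 692.308ms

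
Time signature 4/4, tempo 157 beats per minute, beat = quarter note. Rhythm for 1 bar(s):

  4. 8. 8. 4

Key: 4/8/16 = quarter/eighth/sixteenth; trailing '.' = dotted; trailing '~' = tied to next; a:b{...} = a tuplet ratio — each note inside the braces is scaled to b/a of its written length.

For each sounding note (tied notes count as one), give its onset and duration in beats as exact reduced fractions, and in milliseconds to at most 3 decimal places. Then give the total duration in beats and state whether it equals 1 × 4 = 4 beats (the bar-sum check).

1) 0.0ms=0b +573.248ms=3/2b
2) 573.248ms=3/2b +286.624ms=3/4b
3) 859.873ms=9/4b +286.624ms=3/4b
4) 1146.497ms=3b +382.166ms=1b
Σ=4b of 4 (157bpm 4/4) — PASS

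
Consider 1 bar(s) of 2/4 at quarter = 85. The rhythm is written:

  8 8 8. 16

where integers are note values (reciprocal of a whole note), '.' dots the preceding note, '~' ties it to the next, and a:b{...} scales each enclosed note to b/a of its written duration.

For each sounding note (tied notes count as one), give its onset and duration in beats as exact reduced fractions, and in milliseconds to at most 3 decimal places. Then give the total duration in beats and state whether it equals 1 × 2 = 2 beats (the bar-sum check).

1) 0.0ms=0b +352.941ms=1/2b
2) 352.941ms=1/2b +352.941ms=1/2b
3) 705.882ms=1b +529.412ms=3/4b
4) 1235.294ms=7/4b +176.471ms=1/4b
Σ=2b of 2 (85bpm 2/4) — PASS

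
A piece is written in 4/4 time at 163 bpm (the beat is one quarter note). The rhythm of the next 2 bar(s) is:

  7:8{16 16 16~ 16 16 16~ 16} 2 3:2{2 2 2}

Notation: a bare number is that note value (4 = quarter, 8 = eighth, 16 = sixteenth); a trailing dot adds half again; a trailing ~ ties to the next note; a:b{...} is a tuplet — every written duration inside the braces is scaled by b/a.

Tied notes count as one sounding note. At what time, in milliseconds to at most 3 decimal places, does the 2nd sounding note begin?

1. 0.0ms @ 0 + 105.171ms (2/7)
2. 105.171ms @ 2/7 + 105.171ms (2/7)
3. 210.342ms @ 4/7 + 210.342ms (4/7)
4. 420.684ms @ 8/7 + 105.171ms (2/7)
5. 525.855ms @ 10/7 + 210.342ms (4/7)
6. 736.196ms @ 2 + 736.196ms (2)
7. 1472.393ms @ 4 + 490.798ms (4/3)
8. 1963.19ms @ 16/3 + 490.798ms (4/3)
9. 2453.988ms @ 20/3 + 490.798ms (4/3)

note 2 onset = 2/7b = 105.171ms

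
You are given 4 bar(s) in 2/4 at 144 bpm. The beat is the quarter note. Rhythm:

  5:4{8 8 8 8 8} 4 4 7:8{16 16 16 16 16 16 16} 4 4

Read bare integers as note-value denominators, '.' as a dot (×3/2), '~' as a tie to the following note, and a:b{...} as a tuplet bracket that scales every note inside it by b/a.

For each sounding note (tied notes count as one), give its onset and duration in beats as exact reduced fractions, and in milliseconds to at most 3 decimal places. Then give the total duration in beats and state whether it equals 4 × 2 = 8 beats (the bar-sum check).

1) 0.0ms=0b +166.667ms=2/5b
2) 166.667ms=2/5b +166.667ms=2/5b
3) 333.333ms=4/5b +166.667ms=2/5b
4) 500.0ms=6/5b +166.667ms=2/5b
5) 666.667ms=8/5b +166.667ms=2/5b
6) 833.333ms=2b +416.667ms=1b
7) 1250.0ms=3b +416.667ms=1b
8) 1666.667ms=4b +119.048ms=2/7b
9) 1785.714ms=30/7b +119.048ms=2/7b
10) 1904.762ms=32/7b +119.048ms=2/7b
11) 2023.81ms=34/7b +119.048ms=2/7b
12) 2142.857ms=36/7b +119.048ms=2/7b
13) 2261.905ms=38/7b +119.048ms=2/7b
14) 2380.952ms=40/7b +119.048ms=2/7b
15) 2500.0ms=6b +416.667ms=1b
16) 2916.667ms=7b +416.667ms=1b
Σ=8b of 8 (144bpm 2/4) — PASS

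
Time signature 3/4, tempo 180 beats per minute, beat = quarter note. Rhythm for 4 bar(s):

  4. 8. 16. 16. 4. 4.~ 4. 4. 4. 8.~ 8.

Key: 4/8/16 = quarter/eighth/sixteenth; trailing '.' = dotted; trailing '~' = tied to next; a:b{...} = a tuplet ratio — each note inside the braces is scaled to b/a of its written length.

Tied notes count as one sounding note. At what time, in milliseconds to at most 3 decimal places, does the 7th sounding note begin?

1. 0.0ms @ 0 + 500.0ms (3/2)
2. 500.0ms @ 3/2 + 250.0ms (3/4)
3. 750.0ms @ 9/4 + 125.0ms (3/8)
4. 875.0ms @ 21/8 + 125.0ms (3/8)
5. 1000.0ms @ 3 + 500.0ms (3/2)
6. 1500.0ms @ 9/2 + 1000.0ms (3)
7. 2500.0ms @ 15/2 + 500.0ms (3/2)
8. 3000.0ms @ 9 + 500.0ms (3/2)
9. 3500.0ms @ 21/2 + 500.0ms (3/2)

note 7 onset = 15/2b = 2500.0ms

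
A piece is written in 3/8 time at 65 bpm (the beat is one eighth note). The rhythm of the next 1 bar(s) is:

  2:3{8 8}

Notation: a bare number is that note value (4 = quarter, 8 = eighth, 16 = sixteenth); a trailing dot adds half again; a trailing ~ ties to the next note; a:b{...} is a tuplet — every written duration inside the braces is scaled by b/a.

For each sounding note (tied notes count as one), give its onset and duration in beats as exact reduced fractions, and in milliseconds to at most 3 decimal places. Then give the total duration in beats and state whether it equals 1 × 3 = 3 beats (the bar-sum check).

1) 0.0ms=0b +1384.615ms=3/2b
2) 1384.615ms=3/2b +1384.615ms=3/2b
Σ=3b of 3 (65bpm 3/8) — PASS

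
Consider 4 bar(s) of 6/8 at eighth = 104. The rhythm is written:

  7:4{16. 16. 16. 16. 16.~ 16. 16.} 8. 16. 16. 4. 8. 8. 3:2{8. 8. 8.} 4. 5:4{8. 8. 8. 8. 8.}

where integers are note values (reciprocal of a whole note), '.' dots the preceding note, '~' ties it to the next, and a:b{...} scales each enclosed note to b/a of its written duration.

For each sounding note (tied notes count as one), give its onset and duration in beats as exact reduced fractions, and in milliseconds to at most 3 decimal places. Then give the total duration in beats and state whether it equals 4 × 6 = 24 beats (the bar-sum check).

1) 0.0ms=0b +247.253ms=3/7b
2) 247.253ms=3/7b +247.253ms=3/7b
3) 494.505ms=6/7b +247.253ms=3/7b
4) 741.758ms=9/7b +247.253ms=3/7b
5) 989.011ms=12/7b +494.505ms=6/7b
6) 1483.516ms=18/7b +247.253ms=3/7b
7) 1730.769ms=3b +865.385ms=3/2b
8) 2596.154ms=9/2b +432.692ms=3/4b
9) 3028.846ms=21/4b +432.692ms=3/4b
10) 3461.538ms=6b +1730.769ms=3b
11) 5192.308ms=9b +865.385ms=3/2b
12) 6057.692ms=21/2b +865.385ms=3/2b
13) 6923.077ms=12b +576.923ms=1b
14) 7500.0ms=13b +576.923ms=1b
15) 8076.923ms=14b +576.923ms=1b
16) 8653.846ms=15b +1730.769ms=3b
17) 10384.615ms=18b +692.308ms=6/5b
18) 11076.923ms=96/5b +692.308ms=6/5b
19) 11769.231ms=102/5b +692.308ms=6/5b
20) 12461.538ms=108/5b +692.308ms=6/5b
21) 13153.846ms=114/5b +692.308ms=6/5b
Σ=24b of 24 (104bpm 6/8) — PASS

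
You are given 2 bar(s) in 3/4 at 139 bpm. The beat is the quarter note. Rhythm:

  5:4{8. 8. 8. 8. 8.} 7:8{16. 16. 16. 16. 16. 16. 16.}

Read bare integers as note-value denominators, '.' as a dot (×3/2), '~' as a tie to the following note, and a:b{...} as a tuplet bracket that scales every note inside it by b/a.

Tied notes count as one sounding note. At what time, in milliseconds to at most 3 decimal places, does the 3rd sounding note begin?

1. 0.0ms @ 0 + 258.993ms (3/5)
2. 258.993ms @ 3/5 + 258.993ms (3/5)
3. 517.986ms @ 6/5 + 258.993ms (3/5)
4. 776.978ms @ 9/5 + 258.993ms (3/5)
5. 1035.971ms @ 12/5 + 258.993ms (3/5)
6. 1294.964ms @ 3 + 184.995ms (3/7)
7. 1479.959ms @ 24/7 + 184.995ms (3/7)
8. 1664.954ms @ 27/7 + 184.995ms (3/7)
9. 1849.949ms @ 30/7 + 184.995ms (3/7)
10. 2034.943ms @ 33/7 + 184.995ms (3/7)
11. 2219.938ms @ 36/7 + 184.995ms (3/7)
12. 2404.933ms @ 39/7 + 184.995ms (3/7)

note 3 onset = 6/5b = 517.986ms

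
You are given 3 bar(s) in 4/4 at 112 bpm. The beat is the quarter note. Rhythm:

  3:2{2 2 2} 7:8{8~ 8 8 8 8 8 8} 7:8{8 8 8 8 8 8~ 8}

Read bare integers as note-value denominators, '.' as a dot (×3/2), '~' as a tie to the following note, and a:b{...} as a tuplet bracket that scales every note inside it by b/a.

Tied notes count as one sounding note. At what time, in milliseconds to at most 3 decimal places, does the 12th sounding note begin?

1. 0.0ms @ 0 + 714.286ms (4/3)
2. 714.286ms @ 4/3 + 714.286ms (4/3)
3. 1428.571ms @ 8/3 + 714.286ms (4/3)
4. 2142.857ms @ 4 + 612.245ms (8/7)
5. 2755.102ms @ 36/7 + 306.122ms (4/7)
6. 3061.224ms @ 40/7 + 306.122ms (4/7)
7. 3367.347ms @ 44/7 + 306.122ms (4/7)
8. 3673.469ms @ 48/7 + 306.122ms (4/7)
9. 3979.592ms @ 52/7 + 306.122ms (4/7)
10. 4285.714ms @ 8 + 306.122ms (4/7)
11. 4591.837ms @ 60/7 + 306.122ms (4/7)
12. 4897.959ms @ 64/7 + 306.122ms (4/7)
13. 5204.082ms @ 68/7 + 306.122ms (4/7)
14. 5510.204ms @ 72/7 + 306.122ms (4/7)
15. 5816.327ms @ 76/7 + 612.245ms (8/7)

note 12 onset = 64/7b = 4897.959ms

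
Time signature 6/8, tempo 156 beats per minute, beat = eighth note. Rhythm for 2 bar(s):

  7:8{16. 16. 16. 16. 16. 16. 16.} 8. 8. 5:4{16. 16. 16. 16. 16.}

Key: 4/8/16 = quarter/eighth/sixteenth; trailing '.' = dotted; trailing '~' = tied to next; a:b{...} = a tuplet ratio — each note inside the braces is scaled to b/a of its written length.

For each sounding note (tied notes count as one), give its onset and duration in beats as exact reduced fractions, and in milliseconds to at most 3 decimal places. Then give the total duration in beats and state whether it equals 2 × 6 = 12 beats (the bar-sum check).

1) 0.0ms=0b +329.67ms=6/7b
2) 329.67ms=6/7b +329.67ms=6/7b
3) 659.341ms=12/7b +329.67ms=6/7b
4) 989.011ms=18/7b +329.67ms=6/7b
5) 1318.681ms=24/7b +329.67ms=6/7b
6) 1648.352ms=30/7b +329.67ms=6/7b
7) 1978.022ms=36/7b +329.67ms=6/7b
8) 2307.692ms=6b +576.923ms=3/2b
9) 2884.615ms=15/2b +576.923ms=3/2b
10) 3461.538ms=9b +230.769ms=3/5b
11) 3692.308ms=48/5b +230.769ms=3/5b
12) 3923.077ms=51/5b +230.769ms=3/5b
13) 4153.846ms=54/5b +230.769ms=3/5b
14) 4384.615ms=57/5b +230.769ms=3/5b
Σ=12b of 12 (156bpm 6/8) — PASS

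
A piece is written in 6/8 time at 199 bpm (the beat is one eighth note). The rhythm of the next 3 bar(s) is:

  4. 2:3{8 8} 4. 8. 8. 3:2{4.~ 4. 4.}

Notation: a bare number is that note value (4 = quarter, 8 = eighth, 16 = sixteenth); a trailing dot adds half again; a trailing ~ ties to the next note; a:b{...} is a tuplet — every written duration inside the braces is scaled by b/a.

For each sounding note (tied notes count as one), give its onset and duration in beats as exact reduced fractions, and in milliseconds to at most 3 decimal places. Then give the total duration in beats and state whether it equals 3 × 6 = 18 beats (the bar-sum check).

1) 0.0ms=0b +904.523ms=3b
2) 904.523ms=3b +452.261ms=3/2b
3) 1356.784ms=9/2b +452.261ms=3/2b
4) 1809.045ms=6b +904.523ms=3b
5) 2713.568ms=9b +452.261ms=3/2b
6) 3165.829ms=21/2b +452.261ms=3/2b
7) 3618.09ms=12b +1206.03ms=4b
8) 4824.121ms=16b +603.015ms=2b
Σ=18b of 18 (199bpm 6/8) — PASS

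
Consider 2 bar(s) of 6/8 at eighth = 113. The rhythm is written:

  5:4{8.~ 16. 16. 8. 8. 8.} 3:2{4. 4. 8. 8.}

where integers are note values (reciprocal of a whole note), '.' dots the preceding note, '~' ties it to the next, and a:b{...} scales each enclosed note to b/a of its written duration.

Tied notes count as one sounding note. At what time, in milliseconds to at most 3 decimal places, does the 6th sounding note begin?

note 6 onset = 6b = 3185.841ms

1. 0.0ms @ 0 + 955.752ms (9/5)
2. 955.752ms @ 9/5 + 318.584ms (3/5)
3. 1274.336ms @ 12/5 + 637.168ms (6/5)
4. 1911.504ms @ 18/5 + 637.168ms (6/5)
5. 2548.673ms @ 24/5 + 637.168ms (6/5)
6. 3185.841ms @ 6 + 1061.947ms (2)
7. 4247.788ms @ 8 + 1061.947ms (2)
8. 5309.735ms @ 10 + 530.973ms (1)
9. 5840.708ms @ 11 + 530.973ms (1)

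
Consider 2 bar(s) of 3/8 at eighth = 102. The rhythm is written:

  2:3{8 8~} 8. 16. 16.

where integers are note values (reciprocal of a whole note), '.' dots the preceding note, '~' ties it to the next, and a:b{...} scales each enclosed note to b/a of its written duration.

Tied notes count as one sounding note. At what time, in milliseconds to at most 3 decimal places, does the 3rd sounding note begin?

1. 0.0ms @ 0 + 882.353ms (3/2)
2. 882.353ms @ 3/2 + 1764.706ms (3)
3. 2647.059ms @ 9/2 + 441.176ms (3/4)
4. 3088.235ms @ 21/4 + 441.176ms (3/4)

note 3 onset = 9/2b = 2647.059ms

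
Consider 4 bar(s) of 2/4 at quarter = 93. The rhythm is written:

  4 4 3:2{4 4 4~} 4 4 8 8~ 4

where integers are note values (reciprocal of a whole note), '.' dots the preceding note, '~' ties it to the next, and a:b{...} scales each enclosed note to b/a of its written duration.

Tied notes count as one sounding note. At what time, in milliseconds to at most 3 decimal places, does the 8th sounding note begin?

note 8 onset = 13/2b = 4193.548ms

1. 0.0ms @ 0 + 645.161ms (1)
2. 645.161ms @ 1 + 645.161ms (1)
3. 1290.323ms @ 2 + 430.108ms (2/3)
4. 1720.43ms @ 8/3 + 430.108ms (2/3)
5. 2150.538ms @ 10/3 + 1075.269ms (5/3)
6. 3225.806ms @ 5 + 645.161ms (1)
7. 3870.968ms @ 6 + 322.581ms (1/2)
8. 4193.548ms @ 13/2 + 967.742ms (3/2)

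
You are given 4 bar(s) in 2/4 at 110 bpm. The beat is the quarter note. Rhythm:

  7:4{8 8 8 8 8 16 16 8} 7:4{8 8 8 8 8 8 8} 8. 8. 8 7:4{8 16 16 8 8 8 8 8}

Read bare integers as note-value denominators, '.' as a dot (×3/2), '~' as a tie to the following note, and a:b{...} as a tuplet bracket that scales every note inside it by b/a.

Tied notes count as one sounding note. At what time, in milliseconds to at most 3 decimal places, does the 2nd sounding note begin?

note 2 onset = 2/7b = 155.844ms

1. 0.0ms @ 0 + 155.844ms (2/7)
2. 155.844ms @ 2/7 + 155.844ms (2/7)
3. 311.688ms @ 4/7 + 155.844ms (2/7)
4. 467.532ms @ 6/7 + 155.844ms (2/7)
5. 623.377ms @ 8/7 + 155.844ms (2/7)
6. 779.221ms @ 10/7 + 77.922ms (1/7)
7. 857.143ms @ 11/7 + 77.922ms (1/7)
8. 935.065ms @ 12/7 + 155.844ms (2/7)
9. 1090.909ms @ 2 + 155.844ms (2/7)
10. 1246.753ms @ 16/7 + 155.844ms (2/7)
11. 1402.597ms @ 18/7 + 155.844ms (2/7)
12. 1558.442ms @ 20/7 + 155.844ms (2/7)
13. 1714.286ms @ 22/7 + 155.844ms (2/7)
14. 1870.13ms @ 24/7 + 155.844ms (2/7)
15. 2025.974ms @ 26/7 + 155.844ms (2/7)
16. 2181.818ms @ 4 + 409.091ms (3/4)
17. 2590.909ms @ 19/4 + 409.091ms (3/4)
18. 3000.0ms @ 11/2 + 272.727ms (1/2)
19. 3272.727ms @ 6 + 155.844ms (2/7)
20. 3428.571ms @ 44/7 + 77.922ms (1/7)
21. 3506.494ms @ 45/7 + 77.922ms (1/7)
22. 3584.416ms @ 46/7 + 155.844ms (2/7)
23. 3740.26ms @ 48/7 + 155.844ms (2/7)
24. 3896.104ms @ 50/7 + 155.844ms (2/7)
25. 4051.948ms @ 52/7 + 155.844ms (2/7)
26. 4207.792ms @ 54/7 + 155.844ms (2/7)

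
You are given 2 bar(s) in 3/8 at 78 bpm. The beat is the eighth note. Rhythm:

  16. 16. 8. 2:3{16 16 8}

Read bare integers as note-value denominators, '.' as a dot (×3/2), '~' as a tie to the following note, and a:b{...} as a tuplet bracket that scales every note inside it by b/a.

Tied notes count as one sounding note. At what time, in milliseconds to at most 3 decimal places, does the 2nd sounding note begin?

1. 0.0ms @ 0 + 576.923ms (3/4)
2. 576.923ms @ 3/4 + 576.923ms (3/4)
3. 1153.846ms @ 3/2 + 1153.846ms (3/2)
4. 2307.692ms @ 3 + 576.923ms (3/4)
5. 2884.615ms @ 15/4 + 576.923ms (3/4)
6. 3461.538ms @ 9/2 + 1153.846ms (3/2)

note 2 onset = 3/4b = 576.923ms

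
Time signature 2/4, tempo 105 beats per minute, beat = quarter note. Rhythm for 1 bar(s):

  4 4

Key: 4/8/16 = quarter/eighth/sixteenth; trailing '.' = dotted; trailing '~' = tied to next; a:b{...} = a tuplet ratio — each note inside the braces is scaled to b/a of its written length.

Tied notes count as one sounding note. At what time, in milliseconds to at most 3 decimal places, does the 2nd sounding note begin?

note 2 onset = 1b = 571.429ms

1. 0.0ms @ 0 + 571.429ms (1)
2. 571.429ms @ 1 + 571.429ms (1)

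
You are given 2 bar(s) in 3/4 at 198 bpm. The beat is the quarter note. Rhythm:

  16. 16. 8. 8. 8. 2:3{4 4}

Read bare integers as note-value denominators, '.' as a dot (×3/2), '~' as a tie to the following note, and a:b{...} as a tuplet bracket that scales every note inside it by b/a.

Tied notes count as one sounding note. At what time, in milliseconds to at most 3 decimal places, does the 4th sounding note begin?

1. 0.0ms @ 0 + 113.636ms (3/8)
2. 113.636ms @ 3/8 + 113.636ms (3/8)
3. 227.273ms @ 3/4 + 227.273ms (3/4)
4. 454.545ms @ 3/2 + 227.273ms (3/4)
5. 681.818ms @ 9/4 + 227.273ms (3/4)
6. 909.091ms @ 3 + 454.545ms (3/2)
7. 1363.636ms @ 9/2 + 454.545ms (3/2)

note 4 onset = 3/2b = 454.545ms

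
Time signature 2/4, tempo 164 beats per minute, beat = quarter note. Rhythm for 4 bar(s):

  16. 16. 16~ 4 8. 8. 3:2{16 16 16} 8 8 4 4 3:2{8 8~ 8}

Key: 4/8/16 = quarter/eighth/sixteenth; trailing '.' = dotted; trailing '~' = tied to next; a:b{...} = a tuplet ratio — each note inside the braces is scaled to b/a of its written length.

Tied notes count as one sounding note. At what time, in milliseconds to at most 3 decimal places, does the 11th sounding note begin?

note 11 onset = 5b = 1829.268ms

1. 0.0ms @ 0 + 137.195ms (3/8)
2. 137.195ms @ 3/8 + 137.195ms (3/8)
3. 274.39ms @ 3/4 + 457.317ms (5/4)
4. 731.707ms @ 2 + 274.39ms (3/4)
5. 1006.098ms @ 11/4 + 274.39ms (3/4)
6. 1280.488ms @ 7/2 + 60.976ms (1/6)
7. 1341.463ms @ 11/3 + 60.976ms (1/6)
8. 1402.439ms @ 23/6 + 60.976ms (1/6)
9. 1463.415ms @ 4 + 182.927ms (1/2)
10. 1646.341ms @ 9/2 + 182.927ms (1/2)
11. 1829.268ms @ 5 + 365.854ms (1)
12. 2195.122ms @ 6 + 365.854ms (1)
13. 2560.976ms @ 7 + 121.951ms (1/3)
14. 2682.927ms @ 22/3 + 243.902ms (2/3)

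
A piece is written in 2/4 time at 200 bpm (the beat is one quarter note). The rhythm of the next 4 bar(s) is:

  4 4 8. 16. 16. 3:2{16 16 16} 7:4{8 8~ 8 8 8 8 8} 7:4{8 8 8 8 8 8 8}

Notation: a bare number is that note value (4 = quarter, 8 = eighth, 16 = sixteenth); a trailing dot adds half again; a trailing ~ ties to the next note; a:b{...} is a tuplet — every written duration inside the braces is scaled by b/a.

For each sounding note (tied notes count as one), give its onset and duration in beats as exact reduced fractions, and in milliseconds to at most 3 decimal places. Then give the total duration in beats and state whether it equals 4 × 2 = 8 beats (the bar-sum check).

1) 0.0ms=0b +300.0ms=1b
2) 300.0ms=1b +300.0ms=1b
3) 600.0ms=2b +225.0ms=3/4b
4) 825.0ms=11/4b +112.5ms=3/8b
5) 937.5ms=25/8b +112.5ms=3/8b
6) 1050.0ms=7/2b +50.0ms=1/6b
7) 1100.0ms=11/3b +50.0ms=1/6b
8) 1150.0ms=23/6b +50.0ms=1/6b
9) 1200.0ms=4b +85.714ms=2/7b
10) 1285.714ms=30/7b +171.429ms=4/7b
11) 1457.143ms=34/7b +85.714ms=2/7b
12) 1542.857ms=36/7b +85.714ms=2/7b
13) 1628.571ms=38/7b +85.714ms=2/7b
14) 1714.286ms=40/7b +85.714ms=2/7b
15) 1800.0ms=6b +85.714ms=2/7b
16) 1885.714ms=44/7b +85.714ms=2/7b
17) 1971.429ms=46/7b +85.714ms=2/7b
18) 2057.143ms=48/7b +85.714ms=2/7b
19) 2142.857ms=50/7b +85.714ms=2/7b
20) 2228.571ms=52/7b +85.714ms=2/7b
21) 2314.286ms=54/7b +85.714ms=2/7b
Σ=8b of 8 (200bpm 2/4) — PASS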